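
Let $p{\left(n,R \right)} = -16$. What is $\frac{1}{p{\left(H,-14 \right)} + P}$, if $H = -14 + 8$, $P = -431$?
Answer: $- \frac{1}{447} \approx -0.0022371$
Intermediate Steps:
$H = -6$
$\frac{1}{p{\left(H,-14 \right)} + P} = \frac{1}{-16 - 431} = \frac{1}{-447} = - \frac{1}{447}$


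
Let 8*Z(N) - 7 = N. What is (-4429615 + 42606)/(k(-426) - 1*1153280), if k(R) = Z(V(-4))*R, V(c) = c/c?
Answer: 4387009/1153706 ≈ 3.8025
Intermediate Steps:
V(c) = 1
Z(N) = 7/8 + N/8
k(R) = R (k(R) = (7/8 + (⅛)*1)*R = (7/8 + ⅛)*R = 1*R = R)
(-4429615 + 42606)/(k(-426) - 1*1153280) = (-4429615 + 42606)/(-426 - 1*1153280) = -4387009/(-426 - 1153280) = -4387009/(-1153706) = -4387009*(-1/1153706) = 4387009/1153706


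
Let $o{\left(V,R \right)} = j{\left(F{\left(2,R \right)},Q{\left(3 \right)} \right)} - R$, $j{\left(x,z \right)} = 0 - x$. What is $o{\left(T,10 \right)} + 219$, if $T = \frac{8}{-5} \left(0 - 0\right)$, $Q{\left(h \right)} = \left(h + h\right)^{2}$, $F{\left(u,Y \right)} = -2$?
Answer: $211$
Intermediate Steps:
$Q{\left(h \right)} = 4 h^{2}$ ($Q{\left(h \right)} = \left(2 h\right)^{2} = 4 h^{2}$)
$j{\left(x,z \right)} = - x$
$T = 0$ ($T = 8 \left(- \frac{1}{5}\right) \left(0 + 0\right) = \left(- \frac{8}{5}\right) 0 = 0$)
$o{\left(V,R \right)} = 2 - R$ ($o{\left(V,R \right)} = \left(-1\right) \left(-2\right) - R = 2 - R$)
$o{\left(T,10 \right)} + 219 = \left(2 - 10\right) + 219 = -8 + 219 = 211$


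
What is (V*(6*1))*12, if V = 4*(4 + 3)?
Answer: 2016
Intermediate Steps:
V = 28 (V = 4*7 = 28)
(V*(6*1))*12 = (28*(6*1))*12 = (28*6)*12 = 168*12 = 2016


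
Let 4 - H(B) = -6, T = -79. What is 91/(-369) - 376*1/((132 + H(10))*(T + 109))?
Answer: -43867/130995 ≈ -0.33488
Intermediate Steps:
H(B) = 10 (H(B) = 4 - 1*(-6) = 4 + 6 = 10)
91/(-369) - 376*1/((132 + H(10))*(T + 109)) = 91/(-369) - 376*1/((-79 + 109)*(132 + 10)) = 91*(-1/369) - 376/(30*142) = -91/369 - 376/4260 = -91/369 - 376*1/4260 = -91/369 - 94/1065 = -43867/130995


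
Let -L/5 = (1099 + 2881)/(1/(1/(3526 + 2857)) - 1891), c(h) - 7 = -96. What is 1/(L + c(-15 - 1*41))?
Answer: -1123/104922 ≈ -0.010703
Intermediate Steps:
c(h) = -89 (c(h) = 7 - 96 = -89)
L = -4975/1123 (L = -5*(1099 + 2881)/(1/(1/(3526 + 2857)) - 1891) = -19900/(1/(1/6383) - 1891) = -19900/(6383 - 1891) = -19900/4492 = -5*995/1123 = -4975/1123 ≈ -4.4301)
1/(L + c(-15 - 1*41)) = 1/(-4975/1123 - 89) = 1/(-104922/1123) = -1123/104922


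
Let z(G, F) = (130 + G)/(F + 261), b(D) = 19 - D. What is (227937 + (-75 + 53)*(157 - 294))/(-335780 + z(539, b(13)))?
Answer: -2936377/4269171 ≈ -0.68781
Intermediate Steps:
z(G, F) = (130 + G)/(261 + F)
(227937 + (-75 + 53)*(157 - 294))/(-335780 + z(539, b(13))) = (227937 + (-75 + 53)*(157 - 294))/(-335780 + (130 + 539)/(261 + (19 - 1*13))) = (227937 - 22*(-137))/(-335780 + 669/(261 + (19 - 13))) = (227937 + 3014)/(-335780 + 669/(261 + 6)) = 230951/(-335780 + 669/267) = 230951/(-335780 + (1/267)*669) = 230951/(-335780 + 223/89) = 230951/(-29884197/89) = 230951*(-89/29884197) = -2936377/4269171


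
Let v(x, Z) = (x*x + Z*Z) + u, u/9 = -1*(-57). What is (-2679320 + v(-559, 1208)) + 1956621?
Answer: 1049559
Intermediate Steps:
u = 513 (u = 9*(-1*(-57)) = 9*57 = 513)
v(x, Z) = 513 + Z² + x² (v(x, Z) = (x*x + Z*Z) + 513 = (x² + Z²) + 513 = (Z² + x²) + 513 = 513 + Z² + x²)
(-2679320 + v(-559, 1208)) + 1956621 = (-2679320 + (513 + 1208² + (-559)²)) + 1956621 = (-2679320 + (513 + 1459264 + 312481)) + 1956621 = (-2679320 + 1772258) + 1956621 = -907062 + 1956621 = 1049559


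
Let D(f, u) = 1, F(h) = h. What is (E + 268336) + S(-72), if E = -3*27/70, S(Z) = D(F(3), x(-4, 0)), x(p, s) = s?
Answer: 18783509/70 ≈ 2.6834e+5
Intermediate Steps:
S(Z) = 1
E = -81/70 (E = -81*1/70 = -81/70 ≈ -1.1571)
(E + 268336) + S(-72) = (-81/70 + 268336) + 1 = 18783439/70 + 1 = 18783509/70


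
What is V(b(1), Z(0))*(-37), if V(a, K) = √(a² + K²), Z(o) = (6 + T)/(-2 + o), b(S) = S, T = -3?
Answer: -37*√13/2 ≈ -66.703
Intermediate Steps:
Z(o) = 3/(-2 + o) (Z(o) = (6 - 3)/(-2 + o) = 3/(-2 + o))
V(a, K) = √(K² + a²)
V(b(1), Z(0))*(-37) = √((3/(-2 + 0))² + 1²)*(-37) = √((3/(-2))² + 1)*(-37) = √((3*(-½))² + 1)*(-37) = √((-3/2)² + 1)*(-37) = √(9/4 + 1)*(-37) = √(13/4)*(-37) = (√13/2)*(-37) = -37*√13/2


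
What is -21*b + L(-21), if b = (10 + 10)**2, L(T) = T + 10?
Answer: -8411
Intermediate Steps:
L(T) = 10 + T
b = 400 (b = 20**2 = 400)
-21*b + L(-21) = -21*400 + (10 - 21) = -8400 - 11 = -8411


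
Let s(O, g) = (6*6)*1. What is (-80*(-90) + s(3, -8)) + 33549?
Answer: 40785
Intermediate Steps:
s(O, g) = 36 (s(O, g) = 36*1 = 36)
(-80*(-90) + s(3, -8)) + 33549 = (-80*(-90) + 36) + 33549 = (7200 + 36) + 33549 = 7236 + 33549 = 40785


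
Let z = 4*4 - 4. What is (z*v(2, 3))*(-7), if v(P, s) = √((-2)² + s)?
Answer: -84*√7 ≈ -222.24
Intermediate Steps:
v(P, s) = √(4 + s)
z = 12 (z = 16 - 4 = 12)
(z*v(2, 3))*(-7) = (12*√(4 + 3))*(-7) = (12*√7)*(-7) = -84*√7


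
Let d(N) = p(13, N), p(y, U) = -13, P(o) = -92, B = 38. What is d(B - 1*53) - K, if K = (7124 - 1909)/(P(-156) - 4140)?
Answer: -49801/4232 ≈ -11.768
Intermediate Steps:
d(N) = -13
K = -5215/4232 (K = (7124 - 1909)/(-92 - 4140) = 5215/(-4232) = 5215*(-1/4232) = -5215/4232 ≈ -1.2323)
d(B - 1*53) - K = -13 - 1*(-5215/4232) = -13 + 5215/4232 = -49801/4232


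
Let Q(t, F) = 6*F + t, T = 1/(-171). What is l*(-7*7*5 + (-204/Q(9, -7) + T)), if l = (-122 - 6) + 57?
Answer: 31895188/1881 ≈ 16957.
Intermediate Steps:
T = -1/171 ≈ -0.0058480
Q(t, F) = t + 6*F
l = -71 (l = -128 + 57 = -71)
l*(-7*7*5 + (-204/Q(9, -7) + T)) = -71*(-7*7*5 + (-204/(9 + 6*(-7)) - 1/171)) = -71*(-49*5 + (-204/(9 - 42) - 1/171)) = -71*(-245 + (-204/(-33) - 1/171)) = -71*(-245 + (-204*(-1/33) - 1/171)) = -71*(-245 + (68/11 - 1/171)) = -71*(-245 + 11617/1881) = -71*(-449228/1881) = 31895188/1881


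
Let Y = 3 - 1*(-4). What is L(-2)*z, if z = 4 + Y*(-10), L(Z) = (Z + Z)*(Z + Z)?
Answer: -1056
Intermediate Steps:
Y = 7 (Y = 3 + 4 = 7)
L(Z) = 4*Z² (L(Z) = (2*Z)*(2*Z) = 4*Z²)
z = -66 (z = 4 + 7*(-10) = 4 - 70 = -66)
L(-2)*z = (4*(-2)²)*(-66) = (4*4)*(-66) = 16*(-66) = -1056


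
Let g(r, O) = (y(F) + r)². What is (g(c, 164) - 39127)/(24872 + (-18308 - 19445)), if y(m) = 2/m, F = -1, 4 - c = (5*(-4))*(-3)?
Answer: 35763/12881 ≈ 2.7764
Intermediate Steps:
c = -56 (c = 4 - 5*(-4)*(-3) = 4 - (-20)*(-3) = 4 - 1*60 = 4 - 60 = -56)
g(r, O) = (-2 + r)² (g(r, O) = (2/(-1) + r)² = (2*(-1) + r)² = (-2 + r)²)
(g(c, 164) - 39127)/(24872 + (-18308 - 19445)) = ((-2 - 56)² - 39127)/(24872 + (-18308 - 19445)) = ((-58)² - 39127)/(24872 - 37753) = (3364 - 39127)/(-12881) = -35763*(-1/12881) = 35763/12881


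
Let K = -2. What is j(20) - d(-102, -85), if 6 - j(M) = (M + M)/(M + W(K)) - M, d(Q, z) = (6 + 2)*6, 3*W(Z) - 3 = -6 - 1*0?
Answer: -458/19 ≈ -24.105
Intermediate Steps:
W(Z) = -1 (W(Z) = 1 + (-6 - 1*0)/3 = 1 + (-6 + 0)/3 = 1 + (1/3)*(-6) = 1 - 2 = -1)
d(Q, z) = 48 (d(Q, z) = 8*6 = 48)
j(M) = 6 + M - 2*M/(-1 + M) (j(M) = 6 - ((M + M)/(M - 1) - M) = 6 - ((2*M)/(-1 + M) - M) = 6 - (2*M/(-1 + M) - M) = 6 - (-M + 2*M/(-1 + M)) = 6 + (M - 2*M/(-1 + M)) = 6 + M - 2*M/(-1 + M))
j(20) - d(-102, -85) = (-6 + 20**2 + 3*20)/(-1 + 20) - 1*48 = (-6 + 400 + 60)/19 - 48 = (1/19)*454 - 48 = 454/19 - 48 = -458/19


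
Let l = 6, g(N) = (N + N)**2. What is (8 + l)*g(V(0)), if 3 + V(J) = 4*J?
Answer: 504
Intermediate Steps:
V(J) = -3 + 4*J
g(N) = 4*N**2 (g(N) = (2*N)**2 = 4*N**2)
(8 + l)*g(V(0)) = (8 + 6)*(4*(-3 + 4*0)**2) = 14*(4*(-3 + 0)**2) = 14*(4*(-3)**2) = 14*(4*9) = 14*36 = 504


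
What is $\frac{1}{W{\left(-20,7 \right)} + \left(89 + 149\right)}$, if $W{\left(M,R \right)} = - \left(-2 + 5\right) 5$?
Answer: $\frac{1}{223} \approx 0.0044843$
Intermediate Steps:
$W{\left(M,R \right)} = -15$ ($W{\left(M,R \right)} = - 3 \cdot 5 = \left(-1\right) 15 = -15$)
$\frac{1}{W{\left(-20,7 \right)} + \left(89 + 149\right)} = \frac{1}{-15 + \left(89 + 149\right)} = \frac{1}{-15 + 238} = \frac{1}{223}$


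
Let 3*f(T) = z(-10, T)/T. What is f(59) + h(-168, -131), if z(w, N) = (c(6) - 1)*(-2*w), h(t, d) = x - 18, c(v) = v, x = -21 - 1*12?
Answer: -8927/177 ≈ -50.435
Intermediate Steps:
x = -33 (x = -21 - 12 = -33)
h(t, d) = -51 (h(t, d) = -33 - 18 = -51)
z(w, N) = -10*w (z(w, N) = (6 - 1)*(-2*w) = 5*(-2*w) = -10*w)
f(T) = 100/(3*T) (f(T) = ((-10*(-10))/T)/3 = (100/T)/3 = 100/(3*T))
f(59) + h(-168, -131) = (100/3)/59 - 51 = (100/3)*(1/59) - 51 = 100/177 - 51 = -8927/177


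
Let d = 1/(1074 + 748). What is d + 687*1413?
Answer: 1768671883/1822 ≈ 9.7073e+5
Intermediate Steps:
d = 1/1822 ≈ 0.00054885
d + 687*1413 = 1/1822 + 687*1413 = 1/1822 + 970731 = 1768671883/1822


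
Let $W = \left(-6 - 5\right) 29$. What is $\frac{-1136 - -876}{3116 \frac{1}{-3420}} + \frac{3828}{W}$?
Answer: $\frac{11208}{41} \approx 273.37$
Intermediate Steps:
$W = -319$ ($W = \left(-11\right) 29 = -319$)
$\frac{-1136 - -876}{3116 \frac{1}{-3420}} + \frac{3828}{W} = \frac{-1136 - -876}{3116 \frac{1}{-3420}} + \frac{3828}{-319} = \frac{-1136 + 876}{3116 \left(- \frac{1}{3420}\right)} + 3828 \left(- \frac{1}{319}\right) = - \frac{260}{- \frac{41}{45}} - 12 = \left(-260\right) \left(- \frac{45}{41}\right) - 12 = \frac{11700}{41} - 12 = \frac{11208}{41}$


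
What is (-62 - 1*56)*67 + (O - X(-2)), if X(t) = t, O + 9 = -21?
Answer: -7934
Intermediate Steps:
O = -30 (O = -9 - 21 = -30)
(-62 - 1*56)*67 + (O - X(-2)) = (-62 - 1*56)*67 + (-30 - 1*(-2)) = (-62 - 56)*67 + (-30 + 2) = -118*67 - 28 = -7906 - 28 = -7934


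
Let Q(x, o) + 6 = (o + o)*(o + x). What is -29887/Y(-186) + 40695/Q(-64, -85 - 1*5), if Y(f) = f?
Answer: 2246929/13857 ≈ 162.15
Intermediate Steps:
Q(x, o) = -6 + 2*o*(o + x) (Q(x, o) = -6 + (o + o)*(o + x) = -6 + (2*o)*(o + x) = -6 + 2*o*(o + x))
-29887/Y(-186) + 40695/Q(-64, -85 - 1*5) = -29887/(-186) + 40695/(-6 + 2*(-85 - 1*5)² + 2*(-85 - 1*5)*(-64)) = -29887*(-1/186) + 40695/(-6 + 2*(-85 - 5)² + 2*(-85 - 5)*(-64)) = 29887/186 + 40695/(-6 + 2*(-90)² + 2*(-90)*(-64)) = 29887/186 + 40695/(-6 + 2*8100 + 11520) = 29887/186 + 40695/(-6 + 16200 + 11520) = 29887/186 + 40695/27714 = 29887/186 + 40695*(1/27714) = 29887/186 + 13565/9238 = 2246929/13857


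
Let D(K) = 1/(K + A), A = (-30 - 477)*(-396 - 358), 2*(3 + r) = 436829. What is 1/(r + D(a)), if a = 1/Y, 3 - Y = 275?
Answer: 207959230/45420687363689 ≈ 4.5785e-6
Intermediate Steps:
Y = -272 (Y = 3 - 1*275 = 3 - 275 = -272)
a = -1/272 (a = 1/(-272) = -1/272 ≈ -0.0036765)
r = 436823/2 (r = -3 + (1/2)*436829 = -3 + 436829/2 = 436823/2 ≈ 2.1841e+5)
A = 382278 (A = -507*(-754) = 382278)
D(K) = 1/(382278 + K) (D(K) = 1/(K + 382278) = 1/(382278 + K))
1/(r + D(a)) = 1/(436823/2 + 1/(382278 - 1/272)) = 1/(436823/2 + 1/(103979615/272)) = 1/(436823/2 + 272/103979615) = 1/(45420687363689/207959230) = 207959230/45420687363689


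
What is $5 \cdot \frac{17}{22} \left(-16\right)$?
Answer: $- \frac{680}{11} \approx -61.818$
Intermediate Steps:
$5 \cdot \frac{17}{22} \left(-16\right) = \frac{85}{22} \left(-16\right) = - \frac{680}{11}$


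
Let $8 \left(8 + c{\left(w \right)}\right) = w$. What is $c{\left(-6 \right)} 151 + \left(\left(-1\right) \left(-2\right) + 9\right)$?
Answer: $- \frac{5241}{4} \approx -1310.3$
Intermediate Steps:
$c{\left(w \right)} = -8 + \frac{w}{8}$
$c{\left(-6 \right)} 151 + \left(\left(-1\right) \left(-2\right) + 9\right) = \left(-8 + \frac{1}{8} \left(-6\right)\right) 151 + \left(\left(-1\right) \left(-2\right) + 9\right) = \left(-8 - \frac{3}{4}\right) 151 + \left(2 + 9\right) = \left(- \frac{35}{4}\right) 151 + 11 = - \frac{5285}{4} + 11 = - \frac{5241}{4}$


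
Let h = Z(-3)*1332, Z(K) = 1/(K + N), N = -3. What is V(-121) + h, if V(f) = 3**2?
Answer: -213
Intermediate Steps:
V(f) = 9
Z(K) = 1/(-3 + K) (Z(K) = 1/(K - 3) = 1/(-3 + K))
h = -222 (h = 1332/(-3 - 3) = 1332/(-6) = -1/6*1332 = -222)
V(-121) + h = 9 - 222 = -213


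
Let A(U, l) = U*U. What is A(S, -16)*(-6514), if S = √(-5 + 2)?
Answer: 19542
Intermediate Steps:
S = I*√3 (S = √(-3) = I*√3 ≈ 1.732*I)
A(U, l) = U²
A(S, -16)*(-6514) = (I*√3)²*(-6514) = -3*(-6514) = 19542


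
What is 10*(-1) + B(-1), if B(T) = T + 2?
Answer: -9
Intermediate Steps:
B(T) = 2 + T
10*(-1) + B(-1) = 10*(-1) + (2 - 1) = -10 + 1 = -9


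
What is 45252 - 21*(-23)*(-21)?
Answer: 35109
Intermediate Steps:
45252 - 21*(-23)*(-21) = 45252 - (-483)*(-21) = 45252 - 1*10143 = 45252 - 10143 = 35109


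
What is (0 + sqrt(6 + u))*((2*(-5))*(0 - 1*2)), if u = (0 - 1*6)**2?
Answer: 20*sqrt(42) ≈ 129.61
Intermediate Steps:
u = 36 (u = (0 - 6)**2 = (-6)**2 = 36)
(0 + sqrt(6 + u))*((2*(-5))*(0 - 1*2)) = (0 + sqrt(6 + 36))*((2*(-5))*(0 - 1*2)) = (0 + sqrt(42))*(-10*(0 - 2)) = sqrt(42)*(-10*(-2)) = sqrt(42)*20 = 20*sqrt(42)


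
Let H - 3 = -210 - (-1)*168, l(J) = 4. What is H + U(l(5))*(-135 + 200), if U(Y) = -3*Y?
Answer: -819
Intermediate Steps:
H = -39 (H = 3 + (-210 - (-1)*168) = 3 + (-210 - 1*(-168)) = 3 + (-210 + 168) = 3 - 42 = -39)
H + U(l(5))*(-135 + 200) = -39 + (-3*4)*(-135 + 200) = -39 - 12*65 = -39 - 780 = -819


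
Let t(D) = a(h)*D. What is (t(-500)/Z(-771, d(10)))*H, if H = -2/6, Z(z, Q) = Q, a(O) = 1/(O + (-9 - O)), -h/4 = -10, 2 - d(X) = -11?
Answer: -500/351 ≈ -1.4245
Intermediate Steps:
d(X) = 13 (d(X) = 2 - 1*(-11) = 2 + 11 = 13)
h = 40 (h = -4*(-10) = 40)
a(O) = -⅑ (a(O) = 1/(-9) = -⅑)
H = -⅓ (H = -2*⅙ = -⅓ ≈ -0.33333)
t(D) = -D/9
(t(-500)/Z(-771, d(10)))*H = (-⅑*(-500)/13)*(-⅓) = ((500/9)*(1/13))*(-⅓) = (500/117)*(-⅓) = -500/351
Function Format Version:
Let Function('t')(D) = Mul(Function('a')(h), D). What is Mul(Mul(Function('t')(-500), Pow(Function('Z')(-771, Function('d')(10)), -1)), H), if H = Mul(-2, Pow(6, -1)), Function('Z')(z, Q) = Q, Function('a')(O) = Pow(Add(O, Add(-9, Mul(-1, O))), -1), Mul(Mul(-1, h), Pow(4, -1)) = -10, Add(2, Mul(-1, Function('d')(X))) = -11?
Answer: Rational(-500, 351) ≈ -1.4245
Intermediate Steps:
Function('d')(X) = 13 (Function('d')(X) = Add(2, Mul(-1, -11)) = Add(2, 11) = 13)
h = 40 (h = Mul(-4, -10) = 40)
Function('a')(O) = Rational(-1, 9) (Function('a')(O) = Pow(-9, -1) = Rational(-1, 9))
H = Rational(-1, 3) (H = Mul(-2, Rational(1, 6)) = Rational(-1, 3) ≈ -0.33333)
Function('t')(D) = Mul(Rational(-1, 9), D)
Mul(Mul(Function('t')(-500), Pow(Function('Z')(-771, Function('d')(10)), -1)), H) = Mul(Mul(Mul(Rational(-1, 9), -500), Pow(13, -1)), Rational(-1, 3)) = Mul(Mul(Rational(500, 9), Rational(1, 13)), Rational(-1, 3)) = Mul(Rational(500, 117), Rational(-1, 3)) = Rational(-500, 351)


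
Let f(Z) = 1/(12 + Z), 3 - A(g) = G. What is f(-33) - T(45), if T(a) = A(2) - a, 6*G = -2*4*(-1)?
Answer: 303/7 ≈ 43.286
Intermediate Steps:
G = 4/3 (G = (-2*4*(-1))/6 = (-8*(-1))/6 = (⅙)*8 = 4/3 ≈ 1.3333)
A(g) = 5/3 (A(g) = 3 - 1*4/3 = 3 - 4/3 = 5/3)
T(a) = 5/3 - a
f(-33) - T(45) = 1/(12 - 33) - (5/3 - 1*45) = 1/(-21) - (5/3 - 45) = -1/21 - 1*(-130/3) = -1/21 + 130/3 = 303/7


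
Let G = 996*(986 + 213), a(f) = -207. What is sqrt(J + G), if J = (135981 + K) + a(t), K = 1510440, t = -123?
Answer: 3*sqrt(315602) ≈ 1685.4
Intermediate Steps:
G = 1194204 (G = 996*1199 = 1194204)
J = 1646214 (J = (135981 + 1510440) - 207 = 1646421 - 207 = 1646214)
sqrt(J + G) = sqrt(1646214 + 1194204) = sqrt(2840418) = 3*sqrt(315602)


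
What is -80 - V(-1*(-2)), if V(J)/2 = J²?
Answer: -88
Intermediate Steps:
V(J) = 2*J²
-80 - V(-1*(-2)) = -80 - 2*(-1*(-2))² = -80 - 2*2² = -80 - 2*4 = -80 - 1*8 = -80 - 8 = -88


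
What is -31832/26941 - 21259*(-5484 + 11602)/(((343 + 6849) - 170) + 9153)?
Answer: -3504530365442/435770675 ≈ -8042.1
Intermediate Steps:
-31832/26941 - 21259*(-5484 + 11602)/(((343 + 6849) - 170) + 9153) = -31832*1/26941 - 21259*6118/((7192 - 170) + 9153) = -31832/26941 - 21259*6118/(7022 + 9153) = -31832/26941 - 21259/(16175*(1/6118)) = -31832/26941 - 21259/16175/6118 = -31832/26941 - 21259*6118/16175 = -31832/26941 - 130062562/16175 = -3504530365442/435770675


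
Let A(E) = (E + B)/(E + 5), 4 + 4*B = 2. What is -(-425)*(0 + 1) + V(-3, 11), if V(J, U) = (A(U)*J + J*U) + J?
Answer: 12385/32 ≈ 387.03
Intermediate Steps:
B = -1/2 (B = -1 + (1/4)*2 = -1 + 1/2 = -1/2 ≈ -0.50000)
A(E) = (-1/2 + E)/(5 + E) (A(E) = (E - 1/2)/(E + 5) = (-1/2 + E)/(5 + E))
V(J, U) = J + J*U + J*(-1/2 + U)/(5 + U) (V(J, U) = (((-1/2 + U)/(5 + U))*J + J*U) + J = (J*(-1/2 + U)/(5 + U) + J*U) + J = (J*U + J*(-1/2 + U)/(5 + U)) + J = J + J*U + J*(-1/2 + U)/(5 + U))
-(-425)*(0 + 1) + V(-3, 11) = -(-425)*(0 + 1) + (1/2)*(-3)*(9 + 2*11**2 + 14*11)/(5 + 11) = -(-425) + (1/2)*(-3)*(9 + 2*121 + 154)/16 = -85*(-5) + (1/2)*(-3)*(1/16)*(9 + 242 + 154) = 425 + (1/2)*(-3)*(1/16)*405 = 425 - 1215/32 = 12385/32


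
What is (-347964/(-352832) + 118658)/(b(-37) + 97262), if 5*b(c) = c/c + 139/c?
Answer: 52333359275/42896189312 ≈ 1.2200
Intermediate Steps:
b(c) = ⅕ + 139/(5*c) (b(c) = (c/c + 139/c)/5 = (1 + 139/c)/5 = ⅕ + 139/(5*c))
(-347964/(-352832) + 118658)/(b(-37) + 97262) = (-347964/(-352832) + 118658)/((⅕)*(139 - 37)/(-37) + 97262) = (-347964*(-1/352832) + 118658)/((⅕)*(-1/37)*102 + 97262) = (86991/88208 + 118658)/(-102/185 + 97262) = 10466671855/(88208*(17993368/185)) = (10466671855/88208)*(185/17993368) = 52333359275/42896189312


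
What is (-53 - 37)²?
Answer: 8100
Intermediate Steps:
(-53 - 37)² = (-90)² = 8100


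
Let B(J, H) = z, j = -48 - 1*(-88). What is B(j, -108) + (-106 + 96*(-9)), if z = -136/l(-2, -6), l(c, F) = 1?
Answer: -1106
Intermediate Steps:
j = 40 (j = -48 + 88 = 40)
z = -136 (z = -136/1 = -136*1 = -136)
B(J, H) = -136
B(j, -108) + (-106 + 96*(-9)) = -136 + (-106 + 96*(-9)) = -136 + (-106 - 864) = -136 - 970 = -1106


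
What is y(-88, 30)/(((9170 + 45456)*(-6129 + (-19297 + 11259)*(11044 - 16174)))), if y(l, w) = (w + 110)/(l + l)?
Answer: -35/99095261306184 ≈ -3.5320e-13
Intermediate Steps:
y(l, w) = (110 + w)/(2*l) (y(l, w) = (110 + w)/((2*l)) = (110 + w)*(1/(2*l)) = (110 + w)/(2*l))
y(-88, 30)/(((9170 + 45456)*(-6129 + (-19297 + 11259)*(11044 - 16174)))) = ((½)*(110 + 30)/(-88))/(((9170 + 45456)*(-6129 + (-19297 + 11259)*(11044 - 16174)))) = ((½)*(-1/88)*140)/((54626*(-6129 - 8038*(-5130)))) = -35*1/(54626*(-6129 + 41234940))/44 = -35/(44*(54626*41228811)) = -35/44/2252165029686 = -35/44*1/2252165029686 = -35/99095261306184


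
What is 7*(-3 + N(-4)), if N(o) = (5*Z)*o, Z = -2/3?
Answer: 217/3 ≈ 72.333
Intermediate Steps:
Z = -⅔ (Z = -2*⅓ = -⅔ ≈ -0.66667)
N(o) = -10*o/3 (N(o) = (5*(-⅔))*o = -10*o/3)
7*(-3 + N(-4)) = 7*(-3 - 10/3*(-4)) = 7*(-3 + 40/3) = 7*(31/3) = 217/3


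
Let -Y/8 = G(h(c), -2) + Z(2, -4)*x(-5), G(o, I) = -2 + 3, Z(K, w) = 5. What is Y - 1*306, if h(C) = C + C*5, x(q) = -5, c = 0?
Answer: -114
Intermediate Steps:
h(C) = 6*C (h(C) = C + 5*C = 6*C)
G(o, I) = 1
Y = 192 (Y = -8*(1 + 5*(-5)) = -8*(1 - 25) = -8*(-24) = 192)
Y - 1*306 = 192 - 1*306 = 192 - 306 = -114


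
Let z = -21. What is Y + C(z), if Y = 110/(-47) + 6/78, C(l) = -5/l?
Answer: -25988/12831 ≈ -2.0254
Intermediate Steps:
Y = -1383/611 (Y = 110*(-1/47) + 6*(1/78) = -110/47 + 1/13 = -1383/611 ≈ -2.2635)
Y + C(z) = -1383/611 - 5/(-21) = -1383/611 - 5*(-1/21) = -1383/611 + 5/21 = -25988/12831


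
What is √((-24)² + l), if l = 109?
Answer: √685 ≈ 26.173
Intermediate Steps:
√((-24)² + l) = √((-24)² + 109) = √(576 + 109) = √685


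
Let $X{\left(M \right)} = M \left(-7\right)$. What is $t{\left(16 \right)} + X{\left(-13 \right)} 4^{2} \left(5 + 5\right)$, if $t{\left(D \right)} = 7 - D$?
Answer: $14551$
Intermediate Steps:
$X{\left(M \right)} = - 7 M$
$t{\left(16 \right)} + X{\left(-13 \right)} 4^{2} \left(5 + 5\right) = \left(7 - 16\right) + \left(-7\right) \left(-13\right) 4^{2} \left(5 + 5\right) = \left(7 - 16\right) + 91 \cdot 16 \cdot 10 = -9 + 91 \cdot 160 = -9 + 14560 = 14551$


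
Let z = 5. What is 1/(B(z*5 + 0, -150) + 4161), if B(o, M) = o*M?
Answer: 1/411 ≈ 0.0024331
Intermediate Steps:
B(o, M) = M*o
1/(B(z*5 + 0, -150) + 4161) = 1/(-150*(5*5 + 0) + 4161) = 1/(-150*(25 + 0) + 4161) = 1/(-150*25 + 4161) = 1/(-3750 + 4161) = 1/411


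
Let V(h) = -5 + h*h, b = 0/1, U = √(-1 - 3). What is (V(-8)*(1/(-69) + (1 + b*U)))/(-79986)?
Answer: -2006/2759517 ≈ -0.00072694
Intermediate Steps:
U = 2*I (U = √(-4) = 2*I ≈ 2.0*I)
b = 0 (b = 0*1 = 0)
V(h) = -5 + h²
(V(-8)*(1/(-69) + (1 + b*U)))/(-79986) = ((-5 + (-8)²)*(1/(-69) + (1 + 0*(2*I))))/(-79986) = ((-5 + 64)*(-1/69 + (1 + 0)))*(-1/79986) = (59*(-1/69 + 1))*(-1/79986) = (59*(68/69))*(-1/79986) = (4012/69)*(-1/79986) = -2006/2759517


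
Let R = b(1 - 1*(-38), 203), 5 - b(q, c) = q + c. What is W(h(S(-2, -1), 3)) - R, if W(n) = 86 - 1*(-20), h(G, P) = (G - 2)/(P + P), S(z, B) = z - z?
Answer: 343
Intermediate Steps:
S(z, B) = 0
h(G, P) = (-2 + G)/(2*P) (h(G, P) = (-2 + G)/((2*P)) = (-2 + G)*(1/(2*P)) = (-2 + G)/(2*P))
W(n) = 106 (W(n) = 86 + 20 = 106)
b(q, c) = 5 - c - q (b(q, c) = 5 - (q + c) = 5 - (c + q) = 5 + (-c - q) = 5 - c - q)
R = -237 (R = 5 - 1*203 - (1 - 1*(-38)) = 5 - 203 - (1 + 38) = 5 - 203 - 1*39 = 5 - 203 - 39 = -237)
W(h(S(-2, -1), 3)) - R = 106 - 1*(-237) = 106 + 237 = 343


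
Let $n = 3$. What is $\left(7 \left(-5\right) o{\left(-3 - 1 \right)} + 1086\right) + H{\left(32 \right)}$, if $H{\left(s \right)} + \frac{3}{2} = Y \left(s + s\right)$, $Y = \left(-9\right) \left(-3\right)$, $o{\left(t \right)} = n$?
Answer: $\frac{5415}{2} \approx 2707.5$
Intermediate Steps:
$o{\left(t \right)} = 3$
$Y = 27$
$H{\left(s \right)} = - \frac{3}{2} + 54 s$ ($H{\left(s \right)} = - \frac{3}{2} + 27 \left(s + s\right) = - \frac{3}{2} + 27 \cdot 2 s = - \frac{3}{2} + 54 s$)
$\left(7 \left(-5\right) o{\left(-3 - 1 \right)} + 1086\right) + H{\left(32 \right)} = \left(7 \left(-5\right) 3 + 1086\right) + \left(- \frac{3}{2} + 54 \cdot 32\right) = \left(\left(-35\right) 3 + 1086\right) + \left(- \frac{3}{2} + 1728\right) = \left(-105 + 1086\right) + \frac{3453}{2} = 981 + \frac{3453}{2} = \frac{5415}{2}$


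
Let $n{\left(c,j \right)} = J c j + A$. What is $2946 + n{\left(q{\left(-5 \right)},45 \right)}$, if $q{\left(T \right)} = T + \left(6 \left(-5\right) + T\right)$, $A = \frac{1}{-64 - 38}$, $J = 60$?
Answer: $- \frac{10715509}{102} \approx -1.0505 \cdot 10^{5}$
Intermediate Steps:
$A = - \frac{1}{102}$ ($A = \frac{1}{-102} = - \frac{1}{102} \approx -0.0098039$)
$q{\left(T \right)} = -30 + 2 T$ ($q{\left(T \right)} = T + \left(-30 + T\right) = -30 + 2 T$)
$n{\left(c,j \right)} = - \frac{1}{102} + 60 c j$ ($n{\left(c,j \right)} = 60 c j - \frac{1}{102} = - \frac{1}{102} + 60 c j$)
$2946 + n{\left(q{\left(-5 \right)},45 \right)} = 2946 + \left(- \frac{1}{102} + 60 \left(-30 + 2 \left(-5\right)\right) 45\right) = 2946 + \left(- \frac{1}{102} + 60 \left(-30 - 10\right) 45\right) = 2946 + \left(- \frac{1}{102} + 60 \left(-40\right) 45\right) = 2946 - \frac{11016001}{102} = - \frac{10715509}{102}$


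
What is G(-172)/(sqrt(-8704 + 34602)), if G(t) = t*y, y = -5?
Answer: 430*sqrt(25898)/12949 ≈ 5.3440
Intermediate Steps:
G(t) = -5*t (G(t) = t*(-5) = -5*t)
G(-172)/(sqrt(-8704 + 34602)) = (-5*(-172))/(sqrt(-8704 + 34602)) = 860/(sqrt(25898)) = 860*(sqrt(25898)/25898) = 430*sqrt(25898)/12949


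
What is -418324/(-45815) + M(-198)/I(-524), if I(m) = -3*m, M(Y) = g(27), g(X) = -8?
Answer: 164309702/18005295 ≈ 9.1256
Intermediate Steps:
M(Y) = -8
-418324/(-45815) + M(-198)/I(-524) = -418324/(-45815) - 8/((-3*(-524))) = -418324*(-1/45815) - 8/1572 = 418324/45815 - 8*1/1572 = 418324/45815 - 2/393 = 164309702/18005295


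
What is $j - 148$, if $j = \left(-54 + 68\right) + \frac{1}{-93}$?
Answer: $- \frac{12463}{93} \approx -134.01$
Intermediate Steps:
$j = \frac{1301}{93}$ ($j = 14 - \frac{1}{93} = \frac{1301}{93} \approx 13.989$)
$j - 148 = \frac{1301}{93} - 148 = - \frac{12463}{93}$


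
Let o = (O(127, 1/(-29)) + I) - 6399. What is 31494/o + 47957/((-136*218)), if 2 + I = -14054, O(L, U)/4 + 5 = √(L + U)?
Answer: -9558524729039/3028950352496 - 125976*√106778/12157484213 ≈ -3.1591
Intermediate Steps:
O(L, U) = -20 + 4*√(L + U)
I = -14056 (I = -2 - 14054 = -14056)
o = -20475 + 4*√106778/29 (o = ((-20 + 4*√(127 + 1/(-29))) - 14056) - 6399 = ((-20 + 4*√(127 - 1/29)) - 14056) - 6399 = ((-20 + 4*√(3682/29)) - 14056) - 6399 = ((-20 + 4*(√106778/29)) - 14056) - 6399 = ((-20 + 4*√106778/29) - 14056) - 6399 = (-14076 + 4*√106778/29) - 6399 = -20475 + 4*√106778/29 ≈ -20430.)
31494/o + 47957/((-136*218)) = 31494/(-20475 + 4*√106778/29) + 47957/((-136*218)) = 31494/(-20475 + 4*√106778/29) + 47957/(-29648) = 31494/(-20475 + 4*√106778/29) + 47957*(-1/29648) = 31494/(-20475 + 4*√106778/29) - 2821/1744 = -2821/1744 + 31494/(-20475 + 4*√106778/29)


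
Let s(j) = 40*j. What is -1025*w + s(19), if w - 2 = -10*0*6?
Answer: -1290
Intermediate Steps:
w = 2 (w = 2 - 10*0*6 = 2 + 0*6 = 2 + 0 = 2)
-1025*w + s(19) = -1025*2 + 40*19 = -2050 + 760 = -1290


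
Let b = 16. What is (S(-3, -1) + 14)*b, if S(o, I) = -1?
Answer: 208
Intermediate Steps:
(S(-3, -1) + 14)*b = (-1 + 14)*16 = 13*16 = 208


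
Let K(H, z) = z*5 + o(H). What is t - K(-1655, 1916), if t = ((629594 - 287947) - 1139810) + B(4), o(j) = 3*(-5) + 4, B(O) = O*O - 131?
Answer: -807847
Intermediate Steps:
B(O) = -131 + O**2 (B(O) = O**2 - 131 = -131 + O**2)
o(j) = -11 (o(j) = -15 + 4 = -11)
K(H, z) = -11 + 5*z (K(H, z) = z*5 - 11 = 5*z - 11 = -11 + 5*z)
t = -798278 (t = ((629594 - 287947) - 1139810) + (-131 + 4**2) = (341647 - 1139810) + (-131 + 16) = -798163 - 115 = -798278)
t - K(-1655, 1916) = -798278 - (-11 + 5*1916) = -798278 - (-11 + 9580) = -798278 - 1*9569 = -798278 - 9569 = -807847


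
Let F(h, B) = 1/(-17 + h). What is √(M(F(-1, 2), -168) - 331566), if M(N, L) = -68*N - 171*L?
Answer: 2*I*√681377/3 ≈ 550.3*I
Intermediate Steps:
M(N, L) = -171*L - 68*N
√(M(F(-1, 2), -168) - 331566) = √((-171*(-168) - 68/(-17 - 1)) - 331566) = √((28728 - 68/(-18)) - 331566) = √((28728 - 68*(-1/18)) - 331566) = √((28728 + 34/9) - 331566) = √(258586/9 - 331566) = √(-2725508/9) = 2*I*√681377/3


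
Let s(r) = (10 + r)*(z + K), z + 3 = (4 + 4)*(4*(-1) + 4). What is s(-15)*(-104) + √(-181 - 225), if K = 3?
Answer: I*√406 ≈ 20.149*I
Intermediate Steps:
z = -3 (z = -3 + (4 + 4)*(4*(-1) + 4) = -3 + 8*(-4 + 4) = -3 + 8*0 = -3 + 0 = -3)
s(r) = 0 (s(r) = (10 + r)*(-3 + 3) = (10 + r)*0 = 0)
s(-15)*(-104) + √(-181 - 225) = 0*(-104) + √(-181 - 225) = 0 + √(-406) = 0 + I*√406 = I*√406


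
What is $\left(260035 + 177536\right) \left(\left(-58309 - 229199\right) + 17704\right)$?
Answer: $-118058406084$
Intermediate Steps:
$\left(260035 + 177536\right) \left(\left(-58309 - 229199\right) + 17704\right) = 437571 \left(-287508 + 17704\right) = 437571 \left(-269804\right) = -118058406084$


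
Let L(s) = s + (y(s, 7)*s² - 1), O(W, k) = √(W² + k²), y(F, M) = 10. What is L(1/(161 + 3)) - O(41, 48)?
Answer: -13361/13448 - √3985 ≈ -64.120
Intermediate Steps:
L(s) = -1 + s + 10*s² (L(s) = s + (10*s² - 1) = s + (-1 + 10*s²) = -1 + s + 10*s²)
L(1/(161 + 3)) - O(41, 48) = (-1 + 1/(161 + 3) + 10*(1/(161 + 3))²) - √(41² + 48²) = (-1 + 1/164 + 10*(1/164)²) - √(1681 + 2304) = (-1 + 1/164 + 10*(1/164)²) - √3985 = (-1 + 1/164 + 10*(1/26896)) - √3985 = (-1 + 1/164 + 5/13448) - √3985 = -13361/13448 - √3985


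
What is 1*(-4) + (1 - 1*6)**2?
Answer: 21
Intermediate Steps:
1*(-4) + (1 - 1*6)**2 = -4 + (1 - 6)**2 = -4 + (-5)**2 = -4 + 25 = 21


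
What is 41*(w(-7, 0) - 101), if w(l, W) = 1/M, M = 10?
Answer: -41369/10 ≈ -4136.9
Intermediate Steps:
w(l, W) = ⅒ (w(l, W) = 1/10 = ⅒)
41*(w(-7, 0) - 101) = 41*(⅒ - 101) = 41*(-1009/10) = -41369/10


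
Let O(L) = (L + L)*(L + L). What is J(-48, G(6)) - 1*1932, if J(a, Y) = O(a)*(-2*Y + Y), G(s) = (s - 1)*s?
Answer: -278412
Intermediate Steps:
G(s) = s*(-1 + s) (G(s) = (-1 + s)*s = s*(-1 + s))
O(L) = 4*L² (O(L) = (2*L)*(2*L) = 4*L²)
J(a, Y) = -4*Y*a² (J(a, Y) = (4*a²)*(-2*Y + Y) = (4*a²)*(-Y) = -4*Y*a²)
J(-48, G(6)) - 1*1932 = -4*6*(-1 + 6)*(-48)² - 1*1932 = -4*6*5*2304 - 1932 = -4*30*2304 - 1932 = -276480 - 1932 = -278412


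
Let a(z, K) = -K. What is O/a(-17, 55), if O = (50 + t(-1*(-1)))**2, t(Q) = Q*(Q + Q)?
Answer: -2704/55 ≈ -49.164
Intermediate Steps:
t(Q) = 2*Q**2 (t(Q) = Q*(2*Q) = 2*Q**2)
O = 2704 (O = (50 + 2*(-1*(-1))**2)**2 = (50 + 2*1**2)**2 = (50 + 2*1)**2 = (50 + 2)**2 = 52**2 = 2704)
O/a(-17, 55) = 2704/((-1*55)) = 2704/(-55) = 2704*(-1/55) = -2704/55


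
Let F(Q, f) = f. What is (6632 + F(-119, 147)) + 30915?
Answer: 37694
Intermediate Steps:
(6632 + F(-119, 147)) + 30915 = (6632 + 147) + 30915 = 6779 + 30915 = 37694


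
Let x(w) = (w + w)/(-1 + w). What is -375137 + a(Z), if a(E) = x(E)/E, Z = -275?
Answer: -51768907/138 ≈ -3.7514e+5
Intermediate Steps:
x(w) = 2*w/(-1 + w) (x(w) = (2*w)/(-1 + w) = 2*w/(-1 + w))
a(E) = 2/(-1 + E) (a(E) = (2*E/(-1 + E))/E = 2/(-1 + E))
-375137 + a(Z) = -375137 + 2/(-1 - 275) = -375137 + 2/(-276) = -375137 + 2*(-1/276) = -375137 - 1/138 = -51768907/138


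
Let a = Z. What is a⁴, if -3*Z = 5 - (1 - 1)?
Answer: 625/81 ≈ 7.7160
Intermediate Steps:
Z = -5/3 (Z = -(5 - (1 - 1))/3 = -(5 - 1*0)/3 = -(5 + 0)/3 = -⅓*5 = -5/3 ≈ -1.6667)
a = -5/3 ≈ -1.6667
a⁴ = (-5/3)⁴ = 625/81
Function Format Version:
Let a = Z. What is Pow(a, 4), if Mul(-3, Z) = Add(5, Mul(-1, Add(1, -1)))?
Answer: Rational(625, 81) ≈ 7.7160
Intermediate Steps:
Z = Rational(-5, 3) (Z = Mul(Rational(-1, 3), Add(5, Mul(-1, Add(1, -1)))) = Mul(Rational(-1, 3), Add(5, Mul(-1, 0))) = Mul(Rational(-1, 3), Add(5, 0)) = Mul(Rational(-1, 3), 5) = Rational(-5, 3) ≈ -1.6667)
a = Rational(-5, 3) ≈ -1.6667
Pow(a, 4) = Pow(Rational(-5, 3), 4) = Rational(625, 81)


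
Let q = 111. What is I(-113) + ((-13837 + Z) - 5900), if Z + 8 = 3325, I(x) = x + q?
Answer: -16422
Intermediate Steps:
I(x) = 111 + x (I(x) = x + 111 = 111 + x)
Z = 3317 (Z = -8 + 3325 = 3317)
I(-113) + ((-13837 + Z) - 5900) = (111 - 113) + ((-13837 + 3317) - 5900) = -2 + (-10520 - 5900) = -2 - 16420 = -16422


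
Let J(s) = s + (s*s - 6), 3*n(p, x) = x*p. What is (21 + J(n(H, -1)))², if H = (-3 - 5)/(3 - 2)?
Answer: 49729/81 ≈ 613.94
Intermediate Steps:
H = -8 (H = -8/1 = -8*1 = -8)
n(p, x) = p*x/3 (n(p, x) = (x*p)/3 = (p*x)/3 = p*x/3)
J(s) = -6 + s + s² (J(s) = s + (s² - 6) = s + (-6 + s²) = -6 + s + s²)
(21 + J(n(H, -1)))² = (21 + (-6 + (⅓)*(-8)*(-1) + ((⅓)*(-8)*(-1))²))² = (21 + (-6 + 8/3 + (8/3)²))² = (21 + (-6 + 8/3 + 64/9))² = (21 + 34/9)² = (223/9)² = 49729/81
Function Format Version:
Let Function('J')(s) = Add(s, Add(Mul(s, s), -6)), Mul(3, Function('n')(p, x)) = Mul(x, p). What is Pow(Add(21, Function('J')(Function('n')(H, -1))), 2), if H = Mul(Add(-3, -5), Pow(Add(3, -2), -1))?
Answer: Rational(49729, 81) ≈ 613.94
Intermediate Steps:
H = -8 (H = Mul(-8, Pow(1, -1)) = Mul(-8, 1) = -8)
Function('n')(p, x) = Mul(Rational(1, 3), p, x) (Function('n')(p, x) = Mul(Rational(1, 3), Mul(x, p)) = Mul(Rational(1, 3), Mul(p, x)) = Mul(Rational(1, 3), p, x))
Function('J')(s) = Add(-6, s, Pow(s, 2)) (Function('J')(s) = Add(s, Add(Pow(s, 2), -6)) = Add(s, Add(-6, Pow(s, 2))) = Add(-6, s, Pow(s, 2)))
Pow(Add(21, Function('J')(Function('n')(H, -1))), 2) = Pow(Add(21, Add(-6, Mul(Rational(1, 3), -8, -1), Pow(Mul(Rational(1, 3), -8, -1), 2))), 2) = Pow(Add(21, Add(-6, Rational(8, 3), Pow(Rational(8, 3), 2))), 2) = Pow(Add(21, Add(-6, Rational(8, 3), Rational(64, 9))), 2) = Pow(Add(21, Rational(34, 9)), 2) = Pow(Rational(223, 9), 2) = Rational(49729, 81)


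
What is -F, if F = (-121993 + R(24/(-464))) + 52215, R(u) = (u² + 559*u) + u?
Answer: 234830623/3364 ≈ 69807.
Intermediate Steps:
R(u) = u² + 560*u
F = -234830623/3364 (F = (-121993 + (24/(-464))*(560 + 24/(-464))) + 52215 = (-121993 + (24*(-1/464))*(560 + 24*(-1/464))) + 52215 = (-121993 - 3*(560 - 3/58)/58) + 52215 = (-121993 - 3/58*32477/58) + 52215 = (-121993 - 97431/3364) + 52215 = -410481883/3364 + 52215 = -234830623/3364 ≈ -69807.)
-F = -1*(-234830623/3364) = 234830623/3364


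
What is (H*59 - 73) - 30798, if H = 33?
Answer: -28924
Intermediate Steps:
(H*59 - 73) - 30798 = (33*59 - 73) - 30798 = (1947 - 73) - 30798 = 1874 - 30798 = -28924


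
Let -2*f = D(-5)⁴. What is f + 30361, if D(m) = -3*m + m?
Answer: 25361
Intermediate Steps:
D(m) = -2*m
f = -5000 (f = -(-2*(-5))⁴/2 = -½*10⁴ = -½*10000 = -5000)
f + 30361 = -5000 + 30361 = 25361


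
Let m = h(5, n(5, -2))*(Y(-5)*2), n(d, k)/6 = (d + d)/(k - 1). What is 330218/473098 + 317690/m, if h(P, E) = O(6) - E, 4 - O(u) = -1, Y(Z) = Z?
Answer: -7510797456/5913725 ≈ -1270.1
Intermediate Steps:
O(u) = 5 (O(u) = 4 - 1*(-1) = 4 + 1 = 5)
n(d, k) = 12*d/(-1 + k) (n(d, k) = 6*((d + d)/(k - 1)) = 6*((2*d)/(-1 + k)) = 6*(2*d/(-1 + k)) = 12*d/(-1 + k))
h(P, E) = 5 - E
m = -250 (m = (5 - 12*5/(-1 - 2))*(-5*2) = (5 - 12*5/(-3))*(-10) = (5 - 12*5*(-1)/3)*(-10) = (5 - 1*(-20))*(-10) = (5 + 20)*(-10) = 25*(-10) = -250)
330218/473098 + 317690/m = 330218/473098 + 317690/(-250) = 330218*(1/473098) + 317690*(-1/250) = 165109/236549 - 31769/25 = -7510797456/5913725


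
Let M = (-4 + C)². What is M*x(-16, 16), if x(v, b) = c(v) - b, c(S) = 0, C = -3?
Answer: -784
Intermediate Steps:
M = 49 (M = (-4 - 3)² = (-7)² = 49)
x(v, b) = -b (x(v, b) = 0 - b = -b)
M*x(-16, 16) = 49*(-1*16) = 49*(-16) = -784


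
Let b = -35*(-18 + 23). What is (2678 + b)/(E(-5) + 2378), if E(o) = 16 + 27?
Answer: 2503/2421 ≈ 1.0339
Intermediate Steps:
E(o) = 43
b = -175 (b = -35*5 = -175)
(2678 + b)/(E(-5) + 2378) = (2678 - 175)/(43 + 2378) = 2503/2421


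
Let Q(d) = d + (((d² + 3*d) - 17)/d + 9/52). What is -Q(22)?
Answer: -26541/572 ≈ -46.400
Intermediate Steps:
Q(d) = 9/52 + d + (-17 + d² + 3*d)/d (Q(d) = d + ((-17 + d² + 3*d)/d + 9*(1/52)) = d + ((-17 + d² + 3*d)/d + 9/52) = d + (9/52 + (-17 + d² + 3*d)/d) = 9/52 + d + (-17 + d² + 3*d)/d)
-Q(22) = -(165/52 - 17/22 + 2*22) = -(165/52 - 17*1/22 + 44) = -(165/52 - 17/22 + 44) = -1*26541/572 = -26541/572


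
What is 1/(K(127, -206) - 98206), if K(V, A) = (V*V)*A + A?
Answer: -1/3420986 ≈ -2.9231e-7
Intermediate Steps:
K(V, A) = A + A*V**2 (K(V, A) = V**2*A + A = A*V**2 + A = A + A*V**2)
1/(K(127, -206) - 98206) = 1/(-206*(1 + 127**2) - 98206) = 1/(-206*(1 + 16129) - 98206) = 1/(-206*16130 - 98206) = 1/(-3322780 - 98206) = 1/(-3420986) = -1/3420986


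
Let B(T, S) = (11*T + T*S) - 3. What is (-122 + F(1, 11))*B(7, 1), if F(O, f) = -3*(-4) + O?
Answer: -8829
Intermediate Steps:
F(O, f) = 12 + O
B(T, S) = -3 + 11*T + S*T (B(T, S) = (11*T + S*T) - 3 = -3 + 11*T + S*T)
(-122 + F(1, 11))*B(7, 1) = (-122 + (12 + 1))*(-3 + 11*7 + 1*7) = (-122 + 13)*(-3 + 77 + 7) = -109*81 = -8829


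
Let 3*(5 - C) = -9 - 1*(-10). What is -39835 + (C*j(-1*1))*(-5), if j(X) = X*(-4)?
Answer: -119785/3 ≈ -39928.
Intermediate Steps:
j(X) = -4*X
C = 14/3 (C = 5 - (-9 - 1*(-10))/3 = 5 - (-9 + 10)/3 = 5 - 1/3*1 = 5 - 1/3 = 14/3 ≈ 4.6667)
-39835 + (C*j(-1*1))*(-5) = -39835 + (14*(-(-4))/3)*(-5) = -39835 + (14*(-4*(-1))/3)*(-5) = -39835 + ((14/3)*4)*(-5) = -39835 + (56/3)*(-5) = -39835 - 280/3 = -119785/3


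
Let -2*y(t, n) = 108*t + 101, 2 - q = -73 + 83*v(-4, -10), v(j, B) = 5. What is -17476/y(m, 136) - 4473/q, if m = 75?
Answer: 48566753/2788340 ≈ 17.418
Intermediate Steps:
q = -340 (q = 2 - (-73 + 83*5) = 2 - (-73 + 415) = 2 - 1*342 = 2 - 342 = -340)
y(t, n) = -101/2 - 54*t (y(t, n) = -(108*t + 101)/2 = -(101 + 108*t)/2 = -101/2 - 54*t)
-17476/y(m, 136) - 4473/q = -17476/(-101/2 - 54*75) - 4473/(-340) = -17476/(-101/2 - 4050) - 4473*(-1/340) = -17476/(-8201/2) + 4473/340 = -17476*(-2/8201) + 4473/340 = 34952/8201 + 4473/340 = 48566753/2788340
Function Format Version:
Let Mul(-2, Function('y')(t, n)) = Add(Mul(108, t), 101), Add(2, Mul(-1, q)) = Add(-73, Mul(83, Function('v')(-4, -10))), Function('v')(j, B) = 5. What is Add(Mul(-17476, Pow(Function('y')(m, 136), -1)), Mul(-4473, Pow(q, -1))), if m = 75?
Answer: Rational(48566753, 2788340) ≈ 17.418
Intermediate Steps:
q = -340 (q = Add(2, Mul(-1, Add(-73, Mul(83, 5)))) = Add(2, Mul(-1, Add(-73, 415))) = Add(2, Mul(-1, 342)) = Add(2, -342) = -340)
Function('y')(t, n) = Add(Rational(-101, 2), Mul(-54, t)) (Function('y')(t, n) = Mul(Rational(-1, 2), Add(Mul(108, t), 101)) = Mul(Rational(-1, 2), Add(101, Mul(108, t))) = Add(Rational(-101, 2), Mul(-54, t)))
Add(Mul(-17476, Pow(Function('y')(m, 136), -1)), Mul(-4473, Pow(q, -1))) = Add(Mul(-17476, Pow(Add(Rational(-101, 2), Mul(-54, 75)), -1)), Mul(-4473, Pow(-340, -1))) = Add(Mul(-17476, Pow(Add(Rational(-101, 2), -4050), -1)), Mul(-4473, Rational(-1, 340))) = Add(Mul(-17476, Pow(Rational(-8201, 2), -1)), Rational(4473, 340)) = Add(Mul(-17476, Rational(-2, 8201)), Rational(4473, 340)) = Add(Rational(34952, 8201), Rational(4473, 340)) = Rational(48566753, 2788340)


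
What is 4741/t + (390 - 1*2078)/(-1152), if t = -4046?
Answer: 85501/291312 ≈ 0.29350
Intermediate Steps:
4741/t + (390 - 1*2078)/(-1152) = 4741/(-4046) + (390 - 1*2078)/(-1152) = 4741*(-1/4046) + (390 - 2078)*(-1/1152) = -4741/4046 - 1688*(-1/1152) = -4741/4046 + 211/144 = 85501/291312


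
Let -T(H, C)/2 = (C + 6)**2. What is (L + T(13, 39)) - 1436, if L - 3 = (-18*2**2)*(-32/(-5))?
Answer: -29719/5 ≈ -5943.8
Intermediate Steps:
T(H, C) = -2*(6 + C)**2 (T(H, C) = -2*(C + 6)**2 = -2*(6 + C)**2)
L = -2289/5 (L = 3 + (-18*2**2)*(-32/(-5)) = 3 + (-18*4)*(-32*(-1/5)) = 3 - 72*32/5 = 3 - 2304/5 = -2289/5 ≈ -457.80)
(L + T(13, 39)) - 1436 = (-2289/5 - 2*(6 + 39)**2) - 1436 = (-2289/5 - 2*45**2) - 1436 = (-2289/5 - 2*2025) - 1436 = (-2289/5 - 4050) - 1436 = -22539/5 - 1436 = -29719/5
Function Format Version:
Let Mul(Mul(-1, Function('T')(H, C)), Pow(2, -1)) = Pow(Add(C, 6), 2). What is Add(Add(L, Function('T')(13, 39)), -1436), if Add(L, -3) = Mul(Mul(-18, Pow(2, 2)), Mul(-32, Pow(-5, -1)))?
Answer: Rational(-29719, 5) ≈ -5943.8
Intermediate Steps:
Function('T')(H, C) = Mul(-2, Pow(Add(6, C), 2)) (Function('T')(H, C) = Mul(-2, Pow(Add(C, 6), 2)) = Mul(-2, Pow(Add(6, C), 2)))
L = Rational(-2289, 5) (L = Add(3, Mul(Mul(-18, Pow(2, 2)), Mul(-32, Pow(-5, -1)))) = Add(3, Mul(Mul(-18, 4), Mul(-32, Rational(-1, 5)))) = Add(3, Mul(-72, Rational(32, 5))) = Add(3, Rational(-2304, 5)) = Rational(-2289, 5) ≈ -457.80)
Add(Add(L, Function('T')(13, 39)), -1436) = Add(Add(Rational(-2289, 5), Mul(-2, Pow(Add(6, 39), 2))), -1436) = Add(Add(Rational(-2289, 5), Mul(-2, Pow(45, 2))), -1436) = Add(Add(Rational(-2289, 5), Mul(-2, 2025)), -1436) = Add(Add(Rational(-2289, 5), -4050), -1436) = Add(Rational(-22539, 5), -1436) = Rational(-29719, 5)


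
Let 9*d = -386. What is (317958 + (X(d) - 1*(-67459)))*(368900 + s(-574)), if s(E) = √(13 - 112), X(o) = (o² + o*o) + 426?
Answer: 11639265347500/81 + 31551275*I*√11/27 ≈ 1.4369e+11 + 3.8757e+6*I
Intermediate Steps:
d = -386/9 (d = (⅑)*(-386) = -386/9 ≈ -42.889)
X(o) = 426 + 2*o² (X(o) = (o² + o²) + 426 = 2*o² + 426 = 426 + 2*o²)
s(E) = 3*I*√11 (s(E) = √(-99) = 3*I*√11)
(317958 + (X(d) - 1*(-67459)))*(368900 + s(-574)) = (317958 + ((426 + 2*(-386/9)²) - 1*(-67459)))*(368900 + 3*I*√11) = (317958 + ((426 + 2*(148996/81)) + 67459))*(368900 + 3*I*√11) = (317958 + ((426 + 297992/81) + 67459))*(368900 + 3*I*√11) = (317958 + (332498/81 + 67459))*(368900 + 3*I*√11) = (317958 + 5796677/81)*(368900 + 3*I*√11) = 31551275*(368900 + 3*I*√11)/81 = 11639265347500/81 + 31551275*I*√11/27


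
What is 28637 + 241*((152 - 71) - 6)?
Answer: 46712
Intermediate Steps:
28637 + 241*((152 - 71) - 6) = 28637 + 241*(81 - 6) = 28637 + 241*75 = 28637 + 18075 = 46712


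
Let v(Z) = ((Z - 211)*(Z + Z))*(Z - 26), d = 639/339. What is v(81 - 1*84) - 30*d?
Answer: -4214058/113 ≈ -37293.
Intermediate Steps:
d = 213/113 (d = 639*(1/339) = 213/113 ≈ 1.8850)
v(Z) = 2*Z*(-211 + Z)*(-26 + Z) (v(Z) = ((-211 + Z)*(2*Z))*(-26 + Z) = (2*Z*(-211 + Z))*(-26 + Z) = 2*Z*(-211 + Z)*(-26 + Z))
v(81 - 1*84) - 30*d = 2*(81 - 1*84)*(5486 + (81 - 1*84)² - 237*(81 - 1*84)) - 30*213/113 = 2*(81 - 84)*(5486 + (81 - 84)² - 237*(81 - 84)) - 1*6390/113 = 2*(-3)*(5486 + (-3)² - 237*(-3)) - 6390/113 = 2*(-3)*(5486 + 9 + 711) - 6390/113 = 2*(-3)*6206 - 6390/113 = -37236 - 6390/113 = -4214058/113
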